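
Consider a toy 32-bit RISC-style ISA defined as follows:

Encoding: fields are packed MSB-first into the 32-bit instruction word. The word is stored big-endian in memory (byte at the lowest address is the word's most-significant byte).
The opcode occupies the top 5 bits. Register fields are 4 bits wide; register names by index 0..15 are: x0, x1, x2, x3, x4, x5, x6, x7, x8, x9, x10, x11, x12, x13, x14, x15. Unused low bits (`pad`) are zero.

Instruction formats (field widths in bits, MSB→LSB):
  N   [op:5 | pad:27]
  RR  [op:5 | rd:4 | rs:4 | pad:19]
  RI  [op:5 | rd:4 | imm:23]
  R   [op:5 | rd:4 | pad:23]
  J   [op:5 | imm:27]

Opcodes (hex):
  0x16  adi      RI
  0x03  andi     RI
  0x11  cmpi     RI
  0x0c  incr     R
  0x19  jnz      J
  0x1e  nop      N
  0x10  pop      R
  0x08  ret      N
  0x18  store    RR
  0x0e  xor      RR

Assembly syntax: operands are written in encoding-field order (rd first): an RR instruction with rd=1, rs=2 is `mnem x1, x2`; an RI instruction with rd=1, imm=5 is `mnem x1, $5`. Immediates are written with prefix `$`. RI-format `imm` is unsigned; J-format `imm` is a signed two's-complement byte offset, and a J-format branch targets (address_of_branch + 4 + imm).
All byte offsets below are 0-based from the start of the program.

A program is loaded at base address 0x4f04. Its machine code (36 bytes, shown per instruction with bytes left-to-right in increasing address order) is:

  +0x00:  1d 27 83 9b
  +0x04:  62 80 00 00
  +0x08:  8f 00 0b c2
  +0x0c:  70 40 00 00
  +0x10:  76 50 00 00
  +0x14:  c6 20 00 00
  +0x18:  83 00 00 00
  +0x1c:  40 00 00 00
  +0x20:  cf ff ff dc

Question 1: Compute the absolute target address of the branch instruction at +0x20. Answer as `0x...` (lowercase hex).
@+20  big-endian(cf ff ff dc) = 0xcfffffdc
  op=0xcfffffdc>>27=0x19 ⇒ jnz (J)
  [26:0] imm=134217692 (s27→-36) = $-36
  target = base 0x4f04 + off 0x20 + 4 + imm -36 = 0x4f04

0x4f04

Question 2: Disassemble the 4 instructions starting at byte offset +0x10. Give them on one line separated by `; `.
[10] 76 50 00 00 → 0x76500000
  top 5b → 0xe → xor [RR]
  rd@[26:23]=0xc ⇒ x12
  rs@[22:19]=0xa ⇒ x10
[14] c6 20 00 00 → 0xc6200000
  top 5b → 0x18 → store [RR]
  rd@[26:23]=0xc ⇒ x12
  rs@[22:19]=0x4 ⇒ x4
[18] 83 00 00 00 → 0x83000000
  top 5b → 0x10 → pop [R]
  rd@[26:23]=0x6 ⇒ x6
[1c] 40 00 00 00 → 0x40000000
  top 5b → 0x8 → ret [N]

xor x12, x10; store x12, x4; pop x6; ret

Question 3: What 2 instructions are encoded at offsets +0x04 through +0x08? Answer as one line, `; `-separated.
incr x5; cmpi x14, $3010

[04] 62 80 00 00 → 0x62800000
  op=0x62800000>>27=0xc ⇒ incr (R)
  rd: (w>>23)&0xf=0x5 → x5
[08] 8f 00 0b c2 → 0x8f000bc2
  op=0x8f000bc2>>27=0x11 ⇒ cmpi (RI)
  rd: (w>>23)&0xf=0xe → x14
  imm: (w>>0)&0x7fffff=0xbc2 → $3010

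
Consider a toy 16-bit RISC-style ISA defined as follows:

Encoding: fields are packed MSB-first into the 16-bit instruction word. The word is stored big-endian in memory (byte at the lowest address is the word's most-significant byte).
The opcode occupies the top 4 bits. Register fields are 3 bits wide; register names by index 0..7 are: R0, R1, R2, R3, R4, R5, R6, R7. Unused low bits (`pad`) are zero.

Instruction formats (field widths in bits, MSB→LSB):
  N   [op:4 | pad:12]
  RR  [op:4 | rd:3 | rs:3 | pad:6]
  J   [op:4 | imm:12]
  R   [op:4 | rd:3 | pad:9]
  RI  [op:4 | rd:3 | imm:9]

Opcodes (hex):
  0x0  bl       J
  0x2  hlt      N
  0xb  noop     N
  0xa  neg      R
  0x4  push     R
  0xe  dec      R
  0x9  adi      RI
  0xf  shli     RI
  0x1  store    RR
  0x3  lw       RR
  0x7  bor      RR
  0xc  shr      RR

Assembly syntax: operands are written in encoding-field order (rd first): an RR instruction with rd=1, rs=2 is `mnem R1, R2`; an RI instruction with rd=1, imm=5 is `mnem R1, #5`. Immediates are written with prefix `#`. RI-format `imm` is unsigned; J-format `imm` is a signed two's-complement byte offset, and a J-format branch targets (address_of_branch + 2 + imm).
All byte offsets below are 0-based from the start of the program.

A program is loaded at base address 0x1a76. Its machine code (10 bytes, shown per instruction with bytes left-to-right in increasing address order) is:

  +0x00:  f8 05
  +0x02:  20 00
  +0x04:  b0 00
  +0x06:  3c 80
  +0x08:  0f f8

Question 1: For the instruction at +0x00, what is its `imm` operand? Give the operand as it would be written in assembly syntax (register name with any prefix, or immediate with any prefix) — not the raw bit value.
#5

off 0x00: read f8 05 as big → 0xf805
  top 4b → 0xf → shli [RI]
  rd: (w>>9)&0x7=0x4 → R4
  imm: (w>>0)&0x1ff=0x5 → #5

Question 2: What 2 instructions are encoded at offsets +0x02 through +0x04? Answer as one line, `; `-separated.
hlt; noop

@+02  big-endian(20 00) = 0x2000
  opcode bits[15:12]=0x2: hlt/N
@+04  big-endian(b0 00) = 0xb000
  opcode bits[15:12]=0xb: noop/N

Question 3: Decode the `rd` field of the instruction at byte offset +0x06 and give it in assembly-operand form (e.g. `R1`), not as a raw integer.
+0x06: 3c 80 ⇒ word 0x3c80 (big)
  opcode bits[15:12]=0x3: lw/RR
  rd@[11:9]=0x6 ⇒ R6
  rs@[8:6]=0x2 ⇒ R2

R6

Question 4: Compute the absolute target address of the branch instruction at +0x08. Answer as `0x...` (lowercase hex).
0x1a78

off 0x08: read 0f f8 as big → 0x0ff8
  top 4b → 0x0 → bl [J]
  imm@[11:0]=0xff8 (s12→-8) ⇒ #-8
  target = base 0x1a76 + off 0x08 + 2 + imm -8 = 0x1a78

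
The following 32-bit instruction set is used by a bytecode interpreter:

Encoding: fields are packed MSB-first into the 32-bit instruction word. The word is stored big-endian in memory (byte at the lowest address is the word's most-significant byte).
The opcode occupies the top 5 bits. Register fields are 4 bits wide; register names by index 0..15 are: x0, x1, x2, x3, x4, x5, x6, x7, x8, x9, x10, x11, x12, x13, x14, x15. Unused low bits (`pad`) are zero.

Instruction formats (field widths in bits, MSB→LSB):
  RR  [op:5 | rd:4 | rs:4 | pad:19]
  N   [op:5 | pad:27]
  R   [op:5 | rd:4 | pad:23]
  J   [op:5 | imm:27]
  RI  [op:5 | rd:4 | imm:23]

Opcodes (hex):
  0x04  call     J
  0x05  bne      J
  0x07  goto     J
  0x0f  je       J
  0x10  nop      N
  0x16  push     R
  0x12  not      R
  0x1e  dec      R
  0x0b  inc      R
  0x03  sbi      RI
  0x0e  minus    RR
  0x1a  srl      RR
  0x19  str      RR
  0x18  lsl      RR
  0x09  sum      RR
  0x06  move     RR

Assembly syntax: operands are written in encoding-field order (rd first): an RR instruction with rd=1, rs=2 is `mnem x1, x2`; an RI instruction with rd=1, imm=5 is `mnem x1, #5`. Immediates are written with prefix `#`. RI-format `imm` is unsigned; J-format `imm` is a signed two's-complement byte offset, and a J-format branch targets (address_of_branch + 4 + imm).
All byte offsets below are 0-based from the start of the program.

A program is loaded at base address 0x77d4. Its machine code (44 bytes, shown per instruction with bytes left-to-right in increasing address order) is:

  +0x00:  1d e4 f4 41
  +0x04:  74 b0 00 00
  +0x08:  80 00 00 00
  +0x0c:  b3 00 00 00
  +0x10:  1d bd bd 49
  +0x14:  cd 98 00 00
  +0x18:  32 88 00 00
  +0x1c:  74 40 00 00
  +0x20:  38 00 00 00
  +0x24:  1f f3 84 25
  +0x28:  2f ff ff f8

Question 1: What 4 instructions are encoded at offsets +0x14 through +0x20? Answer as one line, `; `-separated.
+0x14: cd 98 00 00 ⇒ word 0xcd980000 (big)
  top 5b → 0x19 → str [RR]
  [26:23] rd=11 = x11
  [22:19] rs=3 = x3
+0x18: 32 88 00 00 ⇒ word 0x32880000 (big)
  top 5b → 0x6 → move [RR]
  [26:23] rd=5 = x5
  [22:19] rs=1 = x1
+0x1c: 74 40 00 00 ⇒ word 0x74400000 (big)
  top 5b → 0xe → minus [RR]
  [26:23] rd=8 = x8
  [22:19] rs=8 = x8
+0x20: 38 00 00 00 ⇒ word 0x38000000 (big)
  top 5b → 0x7 → goto [J]
  [26:0] imm=0 = #0

str x11, x3; move x5, x1; minus x8, x8; goto #0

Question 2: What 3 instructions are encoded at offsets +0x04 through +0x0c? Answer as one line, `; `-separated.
minus x9, x6; nop; push x6

off 0x04: read 74 b0 00 00 as big → 0x74b00000
  op=0x74b00000>>27=0xe ⇒ minus (RR)
  rd@[26:23]=0x9 ⇒ x9
  rs@[22:19]=0x6 ⇒ x6
off 0x08: read 80 00 00 00 as big → 0x80000000
  op=0x80000000>>27=0x10 ⇒ nop (N)
off 0x0c: read b3 00 00 00 as big → 0xb3000000
  op=0xb3000000>>27=0x16 ⇒ push (R)
  rd@[26:23]=0x6 ⇒ x6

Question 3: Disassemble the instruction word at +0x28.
off 0x28: read 2f ff ff f8 as big → 0x2ffffff8
  opcode bits[31:27]=0x5: bne/J
  imm@[26:0]=0x7fffff8 (s27→-8) ⇒ #-8

bne #-8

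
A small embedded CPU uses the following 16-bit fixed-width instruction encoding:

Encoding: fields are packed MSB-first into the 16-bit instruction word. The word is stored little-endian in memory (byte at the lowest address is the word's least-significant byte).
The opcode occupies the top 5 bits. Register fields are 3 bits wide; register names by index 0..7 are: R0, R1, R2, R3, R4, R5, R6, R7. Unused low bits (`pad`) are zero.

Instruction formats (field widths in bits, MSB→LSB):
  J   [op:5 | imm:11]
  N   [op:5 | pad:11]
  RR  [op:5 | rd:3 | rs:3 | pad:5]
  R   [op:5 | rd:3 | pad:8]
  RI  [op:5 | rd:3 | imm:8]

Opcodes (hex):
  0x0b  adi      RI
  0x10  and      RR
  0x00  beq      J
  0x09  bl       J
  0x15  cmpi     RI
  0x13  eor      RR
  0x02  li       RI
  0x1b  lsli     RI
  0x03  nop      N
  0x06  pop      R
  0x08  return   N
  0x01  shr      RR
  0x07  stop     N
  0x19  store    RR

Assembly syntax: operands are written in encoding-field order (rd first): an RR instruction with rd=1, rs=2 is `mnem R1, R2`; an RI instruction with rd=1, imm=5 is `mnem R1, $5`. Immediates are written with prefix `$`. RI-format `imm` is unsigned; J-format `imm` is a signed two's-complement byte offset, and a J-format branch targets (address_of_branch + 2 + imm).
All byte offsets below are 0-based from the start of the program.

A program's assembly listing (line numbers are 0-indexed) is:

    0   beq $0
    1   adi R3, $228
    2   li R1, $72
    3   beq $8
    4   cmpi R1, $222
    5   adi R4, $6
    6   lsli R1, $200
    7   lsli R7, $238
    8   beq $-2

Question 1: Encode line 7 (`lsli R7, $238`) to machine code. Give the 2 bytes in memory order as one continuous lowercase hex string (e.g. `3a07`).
eedf

line 7 (lsli): pack op=0x1b:5|rd=7:3|imm=238:8 = 0xdfee; little→ ee df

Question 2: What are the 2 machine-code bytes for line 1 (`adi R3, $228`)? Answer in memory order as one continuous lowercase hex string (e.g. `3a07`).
e45b

1. adi fields op=0xb:5|rd=3:3|imm=228:8 → word 5be4h → e4 5b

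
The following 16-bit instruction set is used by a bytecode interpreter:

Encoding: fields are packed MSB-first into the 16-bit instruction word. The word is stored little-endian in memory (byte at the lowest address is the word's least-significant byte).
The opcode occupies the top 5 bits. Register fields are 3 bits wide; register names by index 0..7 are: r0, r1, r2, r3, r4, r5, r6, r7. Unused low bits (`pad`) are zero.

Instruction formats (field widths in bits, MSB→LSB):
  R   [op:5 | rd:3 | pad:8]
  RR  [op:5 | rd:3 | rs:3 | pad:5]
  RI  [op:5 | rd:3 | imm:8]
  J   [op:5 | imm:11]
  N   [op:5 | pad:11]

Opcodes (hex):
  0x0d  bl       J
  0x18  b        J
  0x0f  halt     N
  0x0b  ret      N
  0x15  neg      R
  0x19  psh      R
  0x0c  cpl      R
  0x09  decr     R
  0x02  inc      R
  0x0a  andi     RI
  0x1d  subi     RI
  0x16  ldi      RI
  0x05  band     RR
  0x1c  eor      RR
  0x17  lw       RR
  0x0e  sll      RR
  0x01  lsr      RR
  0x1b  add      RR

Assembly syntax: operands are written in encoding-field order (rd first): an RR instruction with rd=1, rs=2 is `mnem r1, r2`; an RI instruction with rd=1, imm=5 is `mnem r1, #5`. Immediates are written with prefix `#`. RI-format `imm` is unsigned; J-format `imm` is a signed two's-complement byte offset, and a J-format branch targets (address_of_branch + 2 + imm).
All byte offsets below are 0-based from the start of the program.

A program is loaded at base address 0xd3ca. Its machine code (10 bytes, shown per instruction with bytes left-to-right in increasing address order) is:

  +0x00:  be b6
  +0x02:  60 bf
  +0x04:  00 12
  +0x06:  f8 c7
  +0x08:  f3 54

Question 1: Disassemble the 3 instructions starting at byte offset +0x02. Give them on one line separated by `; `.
+0x02: 60 bf ⇒ word 0xbf60 (little)
  opcode bits[15:11]=0x17: lw/RR
  rd@[10:8]=0x7 ⇒ r7
  rs@[7:5]=0x3 ⇒ r3
+0x04: 00 12 ⇒ word 0x1200 (little)
  opcode bits[15:11]=0x2: inc/R
  rd@[10:8]=0x2 ⇒ r2
+0x06: f8 c7 ⇒ word 0xc7f8 (little)
  opcode bits[15:11]=0x18: b/J
  imm@[10:0]=0x7f8 (s11→-8) ⇒ #-8

lw r7, r3; inc r2; b #-8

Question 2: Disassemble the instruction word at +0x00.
off 0x00: read be b6 as little → 0xb6be
  op=0xb6be>>11=0x16 ⇒ ldi (RI)
  [10:8] rd=6 = r6
  [7:0] imm=190 = #190

ldi r6, #190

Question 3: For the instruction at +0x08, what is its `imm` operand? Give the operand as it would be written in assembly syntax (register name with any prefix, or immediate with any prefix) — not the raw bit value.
#243

+0x08: f3 54 ⇒ word 0x54f3 (little)
  top 5b → 0xa → andi [RI]
  rd@[10:8]=0x4 ⇒ r4
  imm@[7:0]=0xf3 ⇒ #243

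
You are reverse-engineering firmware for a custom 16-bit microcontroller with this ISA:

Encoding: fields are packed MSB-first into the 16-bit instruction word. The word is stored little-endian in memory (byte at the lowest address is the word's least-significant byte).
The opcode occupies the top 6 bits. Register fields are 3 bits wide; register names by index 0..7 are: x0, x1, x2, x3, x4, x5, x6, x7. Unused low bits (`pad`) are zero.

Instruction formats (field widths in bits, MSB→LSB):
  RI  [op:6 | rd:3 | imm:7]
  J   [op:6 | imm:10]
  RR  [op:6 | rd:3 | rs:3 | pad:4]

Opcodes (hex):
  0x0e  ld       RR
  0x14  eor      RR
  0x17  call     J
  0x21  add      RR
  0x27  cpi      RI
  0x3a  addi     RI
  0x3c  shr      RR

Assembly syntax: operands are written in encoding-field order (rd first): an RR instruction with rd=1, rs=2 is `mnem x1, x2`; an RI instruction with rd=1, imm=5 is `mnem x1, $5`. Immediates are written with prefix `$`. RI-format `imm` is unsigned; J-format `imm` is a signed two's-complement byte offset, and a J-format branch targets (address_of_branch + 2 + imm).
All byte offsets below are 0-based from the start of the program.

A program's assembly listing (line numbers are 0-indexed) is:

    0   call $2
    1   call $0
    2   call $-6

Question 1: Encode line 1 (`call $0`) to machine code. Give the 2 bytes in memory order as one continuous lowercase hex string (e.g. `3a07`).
005c

L1: call op=0x17:6|imm=0:10 ⇒ 0x5c00 ⇒ little 00 5c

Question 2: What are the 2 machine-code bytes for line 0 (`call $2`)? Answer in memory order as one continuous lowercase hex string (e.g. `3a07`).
line 0 (call): pack op=0x17:6|imm=2:10 = 0x5c02; little→ 02 5c

025c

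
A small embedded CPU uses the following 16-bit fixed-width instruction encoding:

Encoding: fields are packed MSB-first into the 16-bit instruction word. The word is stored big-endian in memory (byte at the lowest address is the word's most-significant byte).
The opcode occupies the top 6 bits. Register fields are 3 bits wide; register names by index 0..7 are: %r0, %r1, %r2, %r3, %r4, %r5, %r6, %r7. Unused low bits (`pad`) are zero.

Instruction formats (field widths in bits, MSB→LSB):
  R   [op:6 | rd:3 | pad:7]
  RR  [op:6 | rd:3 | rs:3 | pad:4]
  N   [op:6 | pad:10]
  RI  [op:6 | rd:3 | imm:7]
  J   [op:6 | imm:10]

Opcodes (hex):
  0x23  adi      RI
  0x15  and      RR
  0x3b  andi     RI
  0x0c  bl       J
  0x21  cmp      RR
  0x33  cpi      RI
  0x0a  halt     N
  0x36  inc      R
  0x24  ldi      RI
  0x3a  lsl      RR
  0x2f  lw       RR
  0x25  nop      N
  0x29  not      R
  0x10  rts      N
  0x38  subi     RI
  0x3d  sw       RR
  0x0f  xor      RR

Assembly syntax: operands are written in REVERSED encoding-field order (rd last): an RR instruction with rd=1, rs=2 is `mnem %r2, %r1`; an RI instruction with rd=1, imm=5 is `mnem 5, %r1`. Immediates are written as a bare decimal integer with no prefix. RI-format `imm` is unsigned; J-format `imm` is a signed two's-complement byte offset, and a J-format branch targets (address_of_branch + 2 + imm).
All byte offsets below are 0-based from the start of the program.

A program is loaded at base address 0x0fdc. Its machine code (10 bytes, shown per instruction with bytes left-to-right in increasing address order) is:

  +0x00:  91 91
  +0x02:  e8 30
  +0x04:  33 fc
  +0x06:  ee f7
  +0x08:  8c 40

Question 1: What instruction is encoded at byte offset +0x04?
bl -4

@+04  big-endian(33 fc) = 0x33fc
  opcode bits[15:10]=0xc: bl/J
  imm: (w>>0)&0x3ff=0x3fc (s10→-4) → -4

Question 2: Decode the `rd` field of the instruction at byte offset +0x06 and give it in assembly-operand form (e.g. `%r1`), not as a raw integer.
off 0x06: read ee f7 as big → 0xeef7
  top 6b → 0x3b → andi [RI]
  rd@[9:7]=0x5 ⇒ %r5
  imm@[6:0]=0x77 ⇒ 119

%r5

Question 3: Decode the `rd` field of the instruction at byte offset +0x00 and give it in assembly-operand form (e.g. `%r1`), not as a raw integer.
%r3

@+00  big-endian(91 91) = 0x9191
  opcode bits[15:10]=0x24: ldi/RI
  rd@[9:7]=0x3 ⇒ %r3
  imm@[6:0]=0x11 ⇒ 17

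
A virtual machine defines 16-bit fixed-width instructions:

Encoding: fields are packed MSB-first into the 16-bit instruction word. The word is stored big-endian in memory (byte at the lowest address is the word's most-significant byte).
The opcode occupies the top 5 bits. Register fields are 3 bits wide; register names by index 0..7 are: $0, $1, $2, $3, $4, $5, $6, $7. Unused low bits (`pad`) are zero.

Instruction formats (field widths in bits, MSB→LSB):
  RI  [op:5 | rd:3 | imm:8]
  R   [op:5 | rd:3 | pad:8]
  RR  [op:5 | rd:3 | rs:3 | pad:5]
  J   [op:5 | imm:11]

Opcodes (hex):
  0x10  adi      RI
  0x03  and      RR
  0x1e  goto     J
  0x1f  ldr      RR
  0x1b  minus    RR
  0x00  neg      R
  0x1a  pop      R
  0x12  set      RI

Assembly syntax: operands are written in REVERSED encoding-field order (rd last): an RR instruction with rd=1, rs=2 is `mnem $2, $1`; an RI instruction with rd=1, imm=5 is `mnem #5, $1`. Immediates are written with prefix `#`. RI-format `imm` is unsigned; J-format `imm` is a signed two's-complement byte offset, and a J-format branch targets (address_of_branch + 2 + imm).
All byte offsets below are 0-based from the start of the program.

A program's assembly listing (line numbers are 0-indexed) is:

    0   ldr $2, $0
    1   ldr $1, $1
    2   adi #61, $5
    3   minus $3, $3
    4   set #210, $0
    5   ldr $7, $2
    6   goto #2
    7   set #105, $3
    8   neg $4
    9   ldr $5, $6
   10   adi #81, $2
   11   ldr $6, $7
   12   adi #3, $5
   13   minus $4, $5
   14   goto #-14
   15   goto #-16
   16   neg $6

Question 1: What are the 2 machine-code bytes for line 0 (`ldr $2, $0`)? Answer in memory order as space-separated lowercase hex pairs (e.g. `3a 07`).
line 0 (ldr): pack op=0x1f:5|rd=0:3|rs=2:3|pad=0:5 = 0xf840; big→ f8 40

f8 40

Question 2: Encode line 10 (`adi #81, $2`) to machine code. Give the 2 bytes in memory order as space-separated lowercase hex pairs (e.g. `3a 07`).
L10: adi op=0x10:5|rd=2:3|imm=81:8 ⇒ 0x8251 ⇒ big 82 51

82 51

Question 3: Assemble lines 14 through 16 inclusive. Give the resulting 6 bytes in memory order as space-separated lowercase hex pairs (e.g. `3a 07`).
f7 f2 f7 f0 06 00

line 14 (goto): pack op=0x1e:5|imm=-14:11 = 0xf7f2; big→ f7 f2
line 15 (goto): pack op=0x1e:5|imm=-16:11 = 0xf7f0; big→ f7 f0
line 16 (neg): pack op=0x0:5|rd=6:3|pad=0:8 = 0x0600; big→ 06 00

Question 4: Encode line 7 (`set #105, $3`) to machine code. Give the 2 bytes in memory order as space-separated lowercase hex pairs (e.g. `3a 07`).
93 69

7. set fields op=0x12:5|rd=3:3|imm=105:8 → word 9369h → 93 69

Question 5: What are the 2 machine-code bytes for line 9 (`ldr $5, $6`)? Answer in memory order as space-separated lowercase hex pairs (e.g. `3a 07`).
fe a0

9. ldr fields op=0x1f:5|rd=6:3|rs=5:3|pad=0:5 → word fea0h → fe a0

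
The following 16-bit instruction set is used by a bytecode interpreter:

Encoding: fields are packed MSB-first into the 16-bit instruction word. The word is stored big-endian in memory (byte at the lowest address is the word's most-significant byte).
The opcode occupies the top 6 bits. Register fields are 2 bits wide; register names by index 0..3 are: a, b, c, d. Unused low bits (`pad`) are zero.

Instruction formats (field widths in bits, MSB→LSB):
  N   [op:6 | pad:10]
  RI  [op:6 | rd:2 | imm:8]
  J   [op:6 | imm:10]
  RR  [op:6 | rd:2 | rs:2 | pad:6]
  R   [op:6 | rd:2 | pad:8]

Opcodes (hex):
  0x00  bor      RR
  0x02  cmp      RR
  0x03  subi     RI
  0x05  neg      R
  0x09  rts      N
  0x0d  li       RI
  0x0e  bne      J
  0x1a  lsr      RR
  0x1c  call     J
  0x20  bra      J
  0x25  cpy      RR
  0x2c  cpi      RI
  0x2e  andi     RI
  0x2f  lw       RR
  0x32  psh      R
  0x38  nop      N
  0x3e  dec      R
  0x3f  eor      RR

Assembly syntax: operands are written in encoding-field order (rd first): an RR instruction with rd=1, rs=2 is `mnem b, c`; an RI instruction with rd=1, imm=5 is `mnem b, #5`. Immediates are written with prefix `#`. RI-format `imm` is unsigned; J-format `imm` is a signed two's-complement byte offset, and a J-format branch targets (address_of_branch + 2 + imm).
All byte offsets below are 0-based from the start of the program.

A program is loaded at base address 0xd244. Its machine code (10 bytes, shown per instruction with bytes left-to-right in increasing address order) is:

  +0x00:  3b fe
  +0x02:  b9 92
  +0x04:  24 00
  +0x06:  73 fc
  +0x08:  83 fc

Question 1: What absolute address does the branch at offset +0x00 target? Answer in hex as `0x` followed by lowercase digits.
0xd244

+0x00: 3b fe ⇒ word 0x3bfe (big)
  op=0x3bfe>>10=0xe ⇒ bne (J)
  [9:0] imm=1022 (s10→-2) = #-2
  target = base 0xd244 + off 0x00 + 2 + imm -2 = 0xd244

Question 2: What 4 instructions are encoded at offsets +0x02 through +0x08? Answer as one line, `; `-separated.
off 0x02: read b9 92 as big → 0xb992
  top 6b → 0x2e → andi [RI]
  rd@[9:8]=0x1 ⇒ b
  imm@[7:0]=0x92 ⇒ #146
off 0x04: read 24 00 as big → 0x2400
  top 6b → 0x9 → rts [N]
off 0x06: read 73 fc as big → 0x73fc
  top 6b → 0x1c → call [J]
  imm@[9:0]=0x3fc (s10→-4) ⇒ #-4
off 0x08: read 83 fc as big → 0x83fc
  top 6b → 0x20 → bra [J]
  imm@[9:0]=0x3fc (s10→-4) ⇒ #-4

andi b, #146; rts; call #-4; bra #-4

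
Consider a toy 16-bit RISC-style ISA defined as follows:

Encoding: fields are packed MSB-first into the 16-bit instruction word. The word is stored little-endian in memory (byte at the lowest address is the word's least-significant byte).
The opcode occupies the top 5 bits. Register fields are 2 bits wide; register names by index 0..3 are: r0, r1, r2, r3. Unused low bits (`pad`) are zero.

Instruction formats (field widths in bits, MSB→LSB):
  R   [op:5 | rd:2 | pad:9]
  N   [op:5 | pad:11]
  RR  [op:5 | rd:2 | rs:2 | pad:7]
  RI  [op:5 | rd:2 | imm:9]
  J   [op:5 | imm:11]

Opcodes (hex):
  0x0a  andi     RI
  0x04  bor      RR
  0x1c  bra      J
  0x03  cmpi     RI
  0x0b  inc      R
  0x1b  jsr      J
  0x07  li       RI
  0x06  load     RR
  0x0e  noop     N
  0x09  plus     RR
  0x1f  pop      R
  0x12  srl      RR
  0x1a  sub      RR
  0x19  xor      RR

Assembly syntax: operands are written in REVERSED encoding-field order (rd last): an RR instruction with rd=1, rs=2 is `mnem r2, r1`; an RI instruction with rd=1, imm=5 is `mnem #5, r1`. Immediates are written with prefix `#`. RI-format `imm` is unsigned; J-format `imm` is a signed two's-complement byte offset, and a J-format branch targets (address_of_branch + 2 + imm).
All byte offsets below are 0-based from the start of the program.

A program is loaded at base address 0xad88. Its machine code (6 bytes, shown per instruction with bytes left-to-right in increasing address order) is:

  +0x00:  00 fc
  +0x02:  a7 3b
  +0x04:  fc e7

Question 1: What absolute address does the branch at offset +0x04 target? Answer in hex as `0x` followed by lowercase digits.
+0x04: fc e7 ⇒ word 0xe7fc (little)
  top 5b → 0x1c → bra [J]
  imm: (w>>0)&0x7ff=0x7fc (s11→-4) → #-4
  target = base 0xad88 + off 0x04 + 2 + imm -4 = 0xad8a

0xad8a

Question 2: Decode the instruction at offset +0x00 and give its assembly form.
off 0x00: read 00 fc as little → 0xfc00
  top 5b → 0x1f → pop [R]
  rd: (w>>9)&0x3=0x2 → r2

pop r2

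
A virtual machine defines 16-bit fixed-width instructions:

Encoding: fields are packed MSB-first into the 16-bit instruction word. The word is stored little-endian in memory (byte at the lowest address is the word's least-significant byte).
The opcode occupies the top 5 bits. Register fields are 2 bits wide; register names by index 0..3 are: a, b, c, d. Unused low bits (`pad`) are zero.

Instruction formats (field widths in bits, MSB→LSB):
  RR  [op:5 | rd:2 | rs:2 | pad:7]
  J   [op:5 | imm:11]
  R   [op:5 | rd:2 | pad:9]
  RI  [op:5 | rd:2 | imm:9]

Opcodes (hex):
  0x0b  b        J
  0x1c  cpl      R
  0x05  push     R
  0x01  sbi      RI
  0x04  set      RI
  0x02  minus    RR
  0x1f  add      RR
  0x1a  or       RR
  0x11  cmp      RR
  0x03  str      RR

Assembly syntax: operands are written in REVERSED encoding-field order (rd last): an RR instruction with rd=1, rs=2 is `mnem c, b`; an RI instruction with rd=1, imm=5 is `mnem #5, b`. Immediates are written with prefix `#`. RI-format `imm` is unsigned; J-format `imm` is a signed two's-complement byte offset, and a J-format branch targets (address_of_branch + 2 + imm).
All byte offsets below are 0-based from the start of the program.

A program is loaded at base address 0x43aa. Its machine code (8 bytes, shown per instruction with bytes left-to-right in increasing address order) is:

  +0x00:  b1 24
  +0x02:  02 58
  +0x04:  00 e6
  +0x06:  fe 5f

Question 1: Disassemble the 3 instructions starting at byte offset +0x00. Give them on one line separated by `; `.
set #177, c; b #2; cpl d

@+00  little-endian(b1 24) = 0x24b1
  top 5b → 0x4 → set [RI]
  rd@[10:9]=0x2 ⇒ c
  imm@[8:0]=0xb1 ⇒ #177
@+02  little-endian(02 58) = 0x5802
  top 5b → 0xb → b [J]
  imm@[10:0]=0x2 ⇒ #2
@+04  little-endian(00 e6) = 0xe600
  top 5b → 0x1c → cpl [R]
  rd@[10:9]=0x3 ⇒ d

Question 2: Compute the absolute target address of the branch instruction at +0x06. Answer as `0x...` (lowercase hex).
+0x06: fe 5f ⇒ word 0x5ffe (little)
  op=0x5ffe>>11=0xb ⇒ b (J)
  [10:0] imm=2046 (s11→-2) = #-2
  target = base 0x43aa + off 0x06 + 2 + imm -2 = 0x43b0

0x43b0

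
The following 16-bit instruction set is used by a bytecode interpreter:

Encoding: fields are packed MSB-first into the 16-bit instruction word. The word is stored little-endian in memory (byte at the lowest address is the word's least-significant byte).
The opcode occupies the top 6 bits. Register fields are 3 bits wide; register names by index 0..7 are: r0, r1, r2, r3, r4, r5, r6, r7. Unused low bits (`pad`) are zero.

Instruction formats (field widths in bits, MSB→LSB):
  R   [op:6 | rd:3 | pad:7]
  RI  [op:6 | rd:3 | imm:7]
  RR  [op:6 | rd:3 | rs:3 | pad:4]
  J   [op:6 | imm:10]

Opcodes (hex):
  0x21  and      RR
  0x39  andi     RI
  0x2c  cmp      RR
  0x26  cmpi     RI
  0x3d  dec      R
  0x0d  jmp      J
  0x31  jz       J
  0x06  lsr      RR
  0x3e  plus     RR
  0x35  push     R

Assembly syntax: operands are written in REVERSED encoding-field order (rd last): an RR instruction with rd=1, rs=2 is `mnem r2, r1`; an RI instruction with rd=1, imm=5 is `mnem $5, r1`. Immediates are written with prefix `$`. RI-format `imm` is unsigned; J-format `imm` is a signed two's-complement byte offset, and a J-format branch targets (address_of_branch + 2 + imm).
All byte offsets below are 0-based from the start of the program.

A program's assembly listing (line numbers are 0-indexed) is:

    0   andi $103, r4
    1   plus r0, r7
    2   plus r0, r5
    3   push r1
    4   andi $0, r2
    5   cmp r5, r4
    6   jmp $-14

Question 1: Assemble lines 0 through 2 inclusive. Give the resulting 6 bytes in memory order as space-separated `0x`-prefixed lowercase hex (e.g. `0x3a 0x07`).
0x67 0xe6 0x80 0xfb 0x80 0xfa

0. andi fields op=0x39:6|rd=4:3|imm=103:7 → word e667h → 67 e6
1. plus fields op=0x3e:6|rd=7:3|rs=0:3|pad=0:4 → word fb80h → 80 fb
2. plus fields op=0x3e:6|rd=5:3|rs=0:3|pad=0:4 → word fa80h → 80 fa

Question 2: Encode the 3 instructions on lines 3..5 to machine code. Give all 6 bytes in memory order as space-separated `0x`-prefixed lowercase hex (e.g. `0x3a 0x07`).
0x80 0xd4 0x00 0xe5 0x50 0xb2

L3: push op=0x35:6|rd=1:3|pad=0:7 ⇒ 0xd480 ⇒ little 80 d4
L4: andi op=0x39:6|rd=2:3|imm=0:7 ⇒ 0xe500 ⇒ little 00 e5
L5: cmp op=0x2c:6|rd=4:3|rs=5:3|pad=0:4 ⇒ 0xb250 ⇒ little 50 b2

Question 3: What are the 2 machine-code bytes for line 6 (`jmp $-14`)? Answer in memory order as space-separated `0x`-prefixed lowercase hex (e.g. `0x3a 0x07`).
6. jmp fields op=0xd:6|imm=-14:10 → word 37f2h → f2 37

0xf2 0x37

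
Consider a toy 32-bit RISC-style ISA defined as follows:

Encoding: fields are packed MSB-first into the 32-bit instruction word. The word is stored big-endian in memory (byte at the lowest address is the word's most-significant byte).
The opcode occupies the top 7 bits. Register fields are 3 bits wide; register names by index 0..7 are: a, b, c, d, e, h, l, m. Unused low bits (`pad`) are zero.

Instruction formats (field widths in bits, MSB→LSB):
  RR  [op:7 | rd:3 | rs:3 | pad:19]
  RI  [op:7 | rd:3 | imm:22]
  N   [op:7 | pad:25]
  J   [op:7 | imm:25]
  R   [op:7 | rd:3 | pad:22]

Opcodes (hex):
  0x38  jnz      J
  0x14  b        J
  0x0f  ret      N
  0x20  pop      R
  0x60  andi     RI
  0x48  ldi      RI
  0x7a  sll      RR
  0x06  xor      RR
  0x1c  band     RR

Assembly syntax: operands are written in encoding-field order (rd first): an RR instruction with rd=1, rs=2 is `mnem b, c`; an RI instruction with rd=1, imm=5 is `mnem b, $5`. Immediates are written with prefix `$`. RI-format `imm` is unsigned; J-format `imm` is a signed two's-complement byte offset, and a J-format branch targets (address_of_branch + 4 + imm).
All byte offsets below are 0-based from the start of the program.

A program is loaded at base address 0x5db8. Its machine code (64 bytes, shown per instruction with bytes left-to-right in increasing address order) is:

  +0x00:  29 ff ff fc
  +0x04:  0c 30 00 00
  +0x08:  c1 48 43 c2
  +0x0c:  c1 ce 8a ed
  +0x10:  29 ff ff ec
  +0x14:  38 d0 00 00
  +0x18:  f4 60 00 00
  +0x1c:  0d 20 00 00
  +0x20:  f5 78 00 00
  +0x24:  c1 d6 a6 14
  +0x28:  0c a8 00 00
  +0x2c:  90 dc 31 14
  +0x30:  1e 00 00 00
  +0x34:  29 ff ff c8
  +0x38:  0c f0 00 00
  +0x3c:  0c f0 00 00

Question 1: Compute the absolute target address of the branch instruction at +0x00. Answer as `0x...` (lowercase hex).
[00] 29 ff ff fc → 0x29fffffc
  top 7b → 0x14 → b [J]
  imm: (w>>0)&0x1ffffff=0x1fffffc (s25→-4) → $-4
  target = base 0x5db8 + off 0x00 + 4 + imm -4 = 0x5db8

0x5db8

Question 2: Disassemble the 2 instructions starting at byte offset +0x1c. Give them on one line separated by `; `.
[1c] 0d 20 00 00 → 0x0d200000
  op=0x0d200000>>25=0x6 ⇒ xor (RR)
  rd: (w>>22)&0x7=0x4 → e
  rs: (w>>19)&0x7=0x4 → e
[20] f5 78 00 00 → 0xf5780000
  op=0xf5780000>>25=0x7a ⇒ sll (RR)
  rd: (w>>22)&0x7=0x5 → h
  rs: (w>>19)&0x7=0x7 → m

xor e, e; sll h, m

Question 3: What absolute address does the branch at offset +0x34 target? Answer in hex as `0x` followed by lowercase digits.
0x5db8

off 0x34: read 29 ff ff c8 as big → 0x29ffffc8
  top 7b → 0x14 → b [J]
  imm: (w>>0)&0x1ffffff=0x1ffffc8 (s25→-56) → $-56
  target = base 0x5db8 + off 0x34 + 4 + imm -56 = 0x5db8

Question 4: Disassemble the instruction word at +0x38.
@+38  big-endian(0c f0 00 00) = 0x0cf00000
  opcode bits[31:25]=0x6: xor/RR
  rd@[24:22]=0x3 ⇒ d
  rs@[21:19]=0x6 ⇒ l

xor d, l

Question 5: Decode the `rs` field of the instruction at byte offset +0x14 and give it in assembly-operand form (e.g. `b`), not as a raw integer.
c

off 0x14: read 38 d0 00 00 as big → 0x38d00000
  top 7b → 0x1c → band [RR]
  [24:22] rd=3 = d
  [21:19] rs=2 = c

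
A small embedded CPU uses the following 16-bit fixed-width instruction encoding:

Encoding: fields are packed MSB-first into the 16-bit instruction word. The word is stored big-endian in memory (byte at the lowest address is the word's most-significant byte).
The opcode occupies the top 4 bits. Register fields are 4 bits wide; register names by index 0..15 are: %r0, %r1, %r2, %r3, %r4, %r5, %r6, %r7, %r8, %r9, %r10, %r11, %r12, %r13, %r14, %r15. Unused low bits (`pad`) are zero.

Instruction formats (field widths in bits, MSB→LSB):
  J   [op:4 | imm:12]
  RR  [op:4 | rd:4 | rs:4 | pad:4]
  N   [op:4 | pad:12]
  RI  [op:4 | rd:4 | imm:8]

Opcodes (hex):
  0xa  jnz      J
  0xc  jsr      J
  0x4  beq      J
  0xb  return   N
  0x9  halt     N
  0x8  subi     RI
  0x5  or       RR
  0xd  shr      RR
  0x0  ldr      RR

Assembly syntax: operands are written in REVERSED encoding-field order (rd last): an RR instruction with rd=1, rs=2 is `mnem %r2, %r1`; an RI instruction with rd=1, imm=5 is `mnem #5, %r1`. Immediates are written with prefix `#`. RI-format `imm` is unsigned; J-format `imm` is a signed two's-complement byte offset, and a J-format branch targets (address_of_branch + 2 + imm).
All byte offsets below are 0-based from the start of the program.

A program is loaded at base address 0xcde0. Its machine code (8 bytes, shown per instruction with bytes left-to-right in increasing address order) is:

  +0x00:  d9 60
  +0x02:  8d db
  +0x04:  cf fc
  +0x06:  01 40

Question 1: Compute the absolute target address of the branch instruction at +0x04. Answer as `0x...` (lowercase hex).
+0x04: cf fc ⇒ word 0xcffc (big)
  op=0xcffc>>12=0xc ⇒ jsr (J)
  imm@[11:0]=0xffc (s12→-4) ⇒ #-4
  target = base 0xcde0 + off 0x04 + 2 + imm -4 = 0xcde2

0xcde2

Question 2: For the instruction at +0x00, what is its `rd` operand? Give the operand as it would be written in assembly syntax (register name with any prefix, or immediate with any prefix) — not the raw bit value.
%r9

+0x00: d9 60 ⇒ word 0xd960 (big)
  top 4b → 0xd → shr [RR]
  rd@[11:8]=0x9 ⇒ %r9
  rs@[7:4]=0x6 ⇒ %r6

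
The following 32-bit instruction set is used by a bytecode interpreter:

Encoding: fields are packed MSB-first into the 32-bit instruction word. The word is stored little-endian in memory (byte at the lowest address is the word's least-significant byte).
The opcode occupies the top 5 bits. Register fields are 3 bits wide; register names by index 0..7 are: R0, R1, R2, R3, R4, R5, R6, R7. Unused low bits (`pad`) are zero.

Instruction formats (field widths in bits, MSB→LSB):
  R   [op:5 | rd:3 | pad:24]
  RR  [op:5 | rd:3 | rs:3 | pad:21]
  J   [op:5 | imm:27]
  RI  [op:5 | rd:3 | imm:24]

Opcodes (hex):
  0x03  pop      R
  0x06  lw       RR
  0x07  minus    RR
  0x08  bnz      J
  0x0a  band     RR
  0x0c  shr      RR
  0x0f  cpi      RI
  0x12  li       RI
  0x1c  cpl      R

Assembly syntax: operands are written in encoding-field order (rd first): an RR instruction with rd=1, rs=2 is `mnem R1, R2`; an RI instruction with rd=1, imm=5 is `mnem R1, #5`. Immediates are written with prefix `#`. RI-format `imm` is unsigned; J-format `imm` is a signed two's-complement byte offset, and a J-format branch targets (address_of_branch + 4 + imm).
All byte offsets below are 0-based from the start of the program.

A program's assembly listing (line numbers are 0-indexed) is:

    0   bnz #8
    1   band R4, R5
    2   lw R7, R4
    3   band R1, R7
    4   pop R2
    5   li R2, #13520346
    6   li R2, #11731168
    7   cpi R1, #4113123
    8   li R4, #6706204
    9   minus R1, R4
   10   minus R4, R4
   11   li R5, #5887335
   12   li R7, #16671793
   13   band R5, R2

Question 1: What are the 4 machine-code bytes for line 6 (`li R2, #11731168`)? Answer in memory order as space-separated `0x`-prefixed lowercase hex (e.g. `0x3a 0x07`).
0xe0 0x00 0xb3 0x92

L6: li op=0x12:5|rd=2:3|imm=11731168:24 ⇒ 0x92b300e0 ⇒ little e0 00 b3 92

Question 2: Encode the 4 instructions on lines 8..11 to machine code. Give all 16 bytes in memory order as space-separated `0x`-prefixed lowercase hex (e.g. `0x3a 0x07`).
0x1c 0x54 0x66 0x94 0x00 0x00 0x80 0x39 0x00 0x00 0x80 0x3c 0x67 0xd5 0x59 0x95

L8: li op=0x12:5|rd=4:3|imm=6706204:24 ⇒ 0x9466541c ⇒ little 1c 54 66 94
L9: minus op=0x7:5|rd=1:3|rs=4:3|pad=0:21 ⇒ 0x39800000 ⇒ little 00 00 80 39
L10: minus op=0x7:5|rd=4:3|rs=4:3|pad=0:21 ⇒ 0x3c800000 ⇒ little 00 00 80 3c
L11: li op=0x12:5|rd=5:3|imm=5887335:24 ⇒ 0x9559d567 ⇒ little 67 d5 59 95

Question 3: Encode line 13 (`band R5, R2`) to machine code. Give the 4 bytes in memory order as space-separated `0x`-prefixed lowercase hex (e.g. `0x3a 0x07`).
0x00 0x00 0x40 0x55

line 13 (band): pack op=0xa:5|rd=5:3|rs=2:3|pad=0:21 = 0x55400000; little→ 00 00 40 55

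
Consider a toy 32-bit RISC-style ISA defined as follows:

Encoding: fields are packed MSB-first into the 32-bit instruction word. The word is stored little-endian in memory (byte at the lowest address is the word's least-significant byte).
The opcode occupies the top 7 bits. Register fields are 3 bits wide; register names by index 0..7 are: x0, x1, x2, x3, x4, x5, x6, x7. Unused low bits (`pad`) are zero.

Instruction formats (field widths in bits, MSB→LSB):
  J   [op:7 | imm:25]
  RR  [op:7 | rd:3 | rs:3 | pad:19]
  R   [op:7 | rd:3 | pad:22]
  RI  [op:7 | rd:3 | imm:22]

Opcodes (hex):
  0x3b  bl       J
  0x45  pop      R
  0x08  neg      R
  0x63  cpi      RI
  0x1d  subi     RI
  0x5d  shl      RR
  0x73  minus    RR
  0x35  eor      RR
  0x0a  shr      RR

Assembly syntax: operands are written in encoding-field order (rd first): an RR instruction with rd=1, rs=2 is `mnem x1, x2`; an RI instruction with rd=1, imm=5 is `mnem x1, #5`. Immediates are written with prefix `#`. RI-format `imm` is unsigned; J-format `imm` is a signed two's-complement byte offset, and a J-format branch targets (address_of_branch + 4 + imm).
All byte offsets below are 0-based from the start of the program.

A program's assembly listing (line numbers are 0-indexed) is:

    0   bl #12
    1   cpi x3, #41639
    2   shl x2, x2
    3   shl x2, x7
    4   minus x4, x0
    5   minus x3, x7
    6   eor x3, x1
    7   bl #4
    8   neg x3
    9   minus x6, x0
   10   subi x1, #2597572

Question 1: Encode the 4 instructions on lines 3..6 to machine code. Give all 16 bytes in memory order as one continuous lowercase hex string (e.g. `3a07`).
0000b8ba000000e70000f8e60000c86a

3. shl fields op=0x5d:7|rd=2:3|rs=7:3|pad=0:19 → word bab80000h → 00 00 b8 ba
4. minus fields op=0x73:7|rd=4:3|rs=0:3|pad=0:19 → word e7000000h → 00 00 00 e7
5. minus fields op=0x73:7|rd=3:3|rs=7:3|pad=0:19 → word e6f80000h → 00 00 f8 e6
6. eor fields op=0x35:7|rd=3:3|rs=1:3|pad=0:19 → word 6ac80000h → 00 00 c8 6a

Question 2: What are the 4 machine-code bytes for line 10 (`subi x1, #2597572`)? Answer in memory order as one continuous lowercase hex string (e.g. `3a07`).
10. subi fields op=0x1d:7|rd=1:3|imm=2597572:22 → word 3a67a2c4h → c4 a2 67 3a

c4a2673a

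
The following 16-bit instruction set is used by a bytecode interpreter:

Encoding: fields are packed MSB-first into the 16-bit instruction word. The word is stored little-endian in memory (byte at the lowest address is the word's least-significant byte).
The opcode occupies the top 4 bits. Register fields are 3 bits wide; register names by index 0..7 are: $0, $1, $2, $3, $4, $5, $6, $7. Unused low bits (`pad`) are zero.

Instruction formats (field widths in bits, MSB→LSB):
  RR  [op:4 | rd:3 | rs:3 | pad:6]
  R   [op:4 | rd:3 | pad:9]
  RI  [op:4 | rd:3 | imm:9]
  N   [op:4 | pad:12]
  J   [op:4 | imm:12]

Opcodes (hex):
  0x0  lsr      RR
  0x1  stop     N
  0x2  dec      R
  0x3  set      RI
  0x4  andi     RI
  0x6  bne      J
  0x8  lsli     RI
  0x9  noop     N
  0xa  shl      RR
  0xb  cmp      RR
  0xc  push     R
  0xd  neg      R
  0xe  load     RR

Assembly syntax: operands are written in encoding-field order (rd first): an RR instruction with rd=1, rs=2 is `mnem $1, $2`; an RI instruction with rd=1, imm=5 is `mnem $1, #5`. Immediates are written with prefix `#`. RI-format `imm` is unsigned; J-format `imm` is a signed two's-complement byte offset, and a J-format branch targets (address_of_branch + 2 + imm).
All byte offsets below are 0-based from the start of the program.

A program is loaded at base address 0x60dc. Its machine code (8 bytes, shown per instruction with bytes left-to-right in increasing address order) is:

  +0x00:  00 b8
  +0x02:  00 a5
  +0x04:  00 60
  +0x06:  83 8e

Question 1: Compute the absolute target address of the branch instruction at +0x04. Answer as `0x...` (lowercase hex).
+0x04: 00 60 ⇒ word 0x6000 (little)
  opcode bits[15:12]=0x6: bne/J
  imm@[11:0]=0x0 ⇒ #0
  target = base 0x60dc + off 0x04 + 2 + imm 0 = 0x60e2

0x60e2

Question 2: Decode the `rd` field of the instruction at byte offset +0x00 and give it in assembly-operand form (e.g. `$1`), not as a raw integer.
$4

+0x00: 00 b8 ⇒ word 0xb800 (little)
  top 4b → 0xb → cmp [RR]
  [11:9] rd=4 = $4
  [8:6] rs=0 = $0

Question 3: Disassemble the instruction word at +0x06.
lsli $7, #131

off 0x06: read 83 8e as little → 0x8e83
  op=0x8e83>>12=0x8 ⇒ lsli (RI)
  [11:9] rd=7 = $7
  [8:0] imm=131 = #131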